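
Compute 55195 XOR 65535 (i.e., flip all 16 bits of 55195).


55195 ^ 65535 = 10340

10340


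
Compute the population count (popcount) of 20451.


0b100111111100011 has 10 set bits

10


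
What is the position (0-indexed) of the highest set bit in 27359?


0b110101011011111. Highest set bit at position 14

14


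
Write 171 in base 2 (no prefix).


171 = 10101011 in binary

10101011


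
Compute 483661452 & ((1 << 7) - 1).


483661452 & 127 = 12

12


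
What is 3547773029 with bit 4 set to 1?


3547773029 | (1 << 4) = 3547773029 | 16 = 3547773045

3547773045


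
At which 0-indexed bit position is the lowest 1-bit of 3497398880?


0b11010000011101100001001001100000. Lowest set bit at position 5

5


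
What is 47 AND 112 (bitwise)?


0b101111 & 0b1110000 = 0b100000 = 32

32


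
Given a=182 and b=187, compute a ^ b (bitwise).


182 ^ 187 = 13

13


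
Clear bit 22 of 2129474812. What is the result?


2129474812 & ~(1 << 22) = 2125280508

2125280508


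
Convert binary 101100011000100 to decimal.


101100011000100 in decimal = 22724

22724


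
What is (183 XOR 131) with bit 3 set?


Step 1: 183 ^ 131 = 52
Step 2: 52 | (1 << 3) = 52 | 8 = 60

60


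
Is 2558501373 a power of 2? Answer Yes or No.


0b10011000011111111010000111111101. Multiple bits set => No

No


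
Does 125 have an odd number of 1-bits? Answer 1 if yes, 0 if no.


0b1111101 has 6 ones => parity 0

0


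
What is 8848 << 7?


0b10001010010000 << 7 = 0b100010100100000000000 = 1132544

1132544


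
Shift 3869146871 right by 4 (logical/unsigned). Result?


0b11100110100111100111111011110111 >> 4 = 0b1110011010011110011111101111 = 241821679

241821679


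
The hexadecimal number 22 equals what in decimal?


22 hex = 34 decimal

34


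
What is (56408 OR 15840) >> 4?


Step 1: 56408 | 15840 = 65016
Step 2: 65016 >> 4 = 4063

4063


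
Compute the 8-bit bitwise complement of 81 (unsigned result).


~0b1010001 = 0b10101110 = 174 (8-bit unsigned)

174


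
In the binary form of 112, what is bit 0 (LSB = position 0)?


0b1110000, position 0 = 0

0


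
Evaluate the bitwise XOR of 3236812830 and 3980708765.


0b11000000111011011101100000011110 ^ 0b11101101010001001100101110011101 = 0b101101101010010001001110000011 = 766055299

766055299


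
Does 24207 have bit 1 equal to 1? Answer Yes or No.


0b101111010001111, bit 1 = 1. Yes

Yes


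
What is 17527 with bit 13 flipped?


17527 ^ (1 << 13) = 17527 ^ 8192 = 25719

25719


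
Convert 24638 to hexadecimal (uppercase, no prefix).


24638 = 603E hex

603E


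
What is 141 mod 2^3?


141 & 7 = 5

5


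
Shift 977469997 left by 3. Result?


0b111010010000110000001000101101 << 3 = 0b111010010000110000001000101101000 = 7819759976

7819759976


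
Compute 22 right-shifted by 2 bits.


0b10110 >> 2 = 0b101 = 5

5


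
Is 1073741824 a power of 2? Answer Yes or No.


0b1000000000000000000000000000000. Only one bit set => Yes

Yes


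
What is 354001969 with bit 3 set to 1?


354001969 | (1 << 3) = 354001969 | 8 = 354001977

354001977


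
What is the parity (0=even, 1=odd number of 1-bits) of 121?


0b1111001 has 5 ones => parity 1

1


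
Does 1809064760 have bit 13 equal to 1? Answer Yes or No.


0b1101011110101000010001100111000, bit 13 = 1. Yes

Yes


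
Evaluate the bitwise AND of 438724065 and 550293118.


0b11010001001100110010111100001 & 0b100000110011001100111001111110 = 0b1000100010001100000 = 279648

279648


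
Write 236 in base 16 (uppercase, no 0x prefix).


236 = EC hex

EC


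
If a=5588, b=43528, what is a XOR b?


5588 ^ 43528 = 49116

49116


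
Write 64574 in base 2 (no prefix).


64574 = 1111110000111110 in binary

1111110000111110


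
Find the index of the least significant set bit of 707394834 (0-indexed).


0b101010001010011111110100010010. Lowest set bit at position 1

1


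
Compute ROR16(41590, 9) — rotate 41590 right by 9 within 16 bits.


Rotate 0b1010001001110110 right by 9 (16-bit) = 0b11101101010001 = 15185

15185


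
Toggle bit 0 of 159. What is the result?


159 ^ (1 << 0) = 159 ^ 1 = 158

158


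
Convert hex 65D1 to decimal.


65D1 hex = 26065 decimal

26065


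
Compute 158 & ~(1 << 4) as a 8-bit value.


158 & ~(1 << 4) = 142

142


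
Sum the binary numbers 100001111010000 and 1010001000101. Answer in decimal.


100001111010000 + 1010001000101 = 101100000010101 = 22549

22549


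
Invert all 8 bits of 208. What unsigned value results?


208 ^ 255 = 47

47


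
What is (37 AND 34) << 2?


Step 1: 37 & 34 = 32
Step 2: 32 << 2 = 128

128


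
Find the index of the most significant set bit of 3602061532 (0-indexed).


0b11010110101100110001100011011100. Highest set bit at position 31

31


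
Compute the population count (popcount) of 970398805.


0b111001110101110001110001010101 has 17 set bits

17


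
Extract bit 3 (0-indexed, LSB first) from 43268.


0b1010100100000100, position 3 = 0

0


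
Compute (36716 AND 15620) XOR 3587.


Step 1: 36716 & 15620 = 3332
Step 2: 3332 ^ 3587 = 775

775


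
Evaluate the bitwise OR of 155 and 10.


0b10011011 | 0b1010 = 0b10011011 = 155

155


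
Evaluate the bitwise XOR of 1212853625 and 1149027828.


0b1001000010010101010110101111001 ^ 0b1000100011111001100010111110100 = 0b1100001101100110100010001101 = 204892301

204892301


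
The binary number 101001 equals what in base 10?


101001 in decimal = 41

41


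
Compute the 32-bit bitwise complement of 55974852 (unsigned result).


~0b11010101100001101111000100 = 0b11111100101010011110010000111011 = 4238992443 (32-bit unsigned)

4238992443


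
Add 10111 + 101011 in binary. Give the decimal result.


10111 + 101011 = 1000010 = 66

66


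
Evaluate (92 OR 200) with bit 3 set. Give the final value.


Step 1: 92 | 200 = 220
Step 2: 220 | (1 << 3) = 220 | 8 = 220

220


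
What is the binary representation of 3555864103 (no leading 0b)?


3555864103 = 11010011111100100010111000100111 in binary

11010011111100100010111000100111


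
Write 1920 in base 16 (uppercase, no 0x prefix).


1920 = 780 hex

780


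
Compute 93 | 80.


0b1011101 | 0b1010000 = 0b1011101 = 93

93


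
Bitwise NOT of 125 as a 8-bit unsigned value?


~0b1111101 = 0b10000010 = 130 (8-bit unsigned)

130


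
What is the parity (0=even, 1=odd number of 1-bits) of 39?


0b100111 has 4 ones => parity 0

0


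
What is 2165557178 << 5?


0b10000001000100111100011110111010 << 5 = 0b1000000100010011110001111011101000000 = 69297829696

69297829696


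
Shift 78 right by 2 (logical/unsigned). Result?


0b1001110 >> 2 = 0b10011 = 19

19


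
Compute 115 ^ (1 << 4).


115 ^ (1 << 4) = 115 ^ 16 = 99

99


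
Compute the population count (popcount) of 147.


0b10010011 has 4 set bits

4


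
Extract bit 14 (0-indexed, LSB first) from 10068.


0b10011101010100, position 14 = 0

0


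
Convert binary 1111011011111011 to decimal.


1111011011111011 in decimal = 63227

63227


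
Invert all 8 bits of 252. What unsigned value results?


252 ^ 255 = 3

3


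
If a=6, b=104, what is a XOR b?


6 ^ 104 = 110

110


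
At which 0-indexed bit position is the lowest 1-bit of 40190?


0b1001110011111110. Lowest set bit at position 1

1


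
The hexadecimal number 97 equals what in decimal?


97 hex = 151 decimal

151


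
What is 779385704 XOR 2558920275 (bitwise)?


0b101110011101000111101101101000 ^ 0b10011000100001100000011001010011 = 0b10110110111100100111110100111011 = 3069345083

3069345083


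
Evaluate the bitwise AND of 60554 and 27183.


0b1110110010001010 & 0b110101000101111 = 0b110100000001010 = 26634

26634


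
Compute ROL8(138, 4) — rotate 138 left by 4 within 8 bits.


Rotate 0b10001010 left by 4 (8-bit) = 0b10101000 = 168

168


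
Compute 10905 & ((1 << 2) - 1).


10905 & 3 = 1

1


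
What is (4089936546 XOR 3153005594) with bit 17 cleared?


Step 1: 4089936546 ^ 3153005594 = 1210611384
Step 2: 1210611384 & ~(1 << 17) = 1210611384

1210611384


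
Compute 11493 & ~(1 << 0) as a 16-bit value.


11493 & ~(1 << 0) = 11492

11492


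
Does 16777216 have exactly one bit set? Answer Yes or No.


0b1000000000000000000000000. Only one bit set => Yes

Yes


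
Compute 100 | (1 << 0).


100 | (1 << 0) = 100 | 1 = 101

101


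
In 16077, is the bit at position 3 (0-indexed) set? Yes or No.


0b11111011001101, bit 3 = 1. Yes

Yes


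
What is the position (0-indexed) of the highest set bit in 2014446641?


0b1111000000100100000010000110001. Highest set bit at position 30

30


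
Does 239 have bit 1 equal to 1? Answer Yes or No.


0b11101111, bit 1 = 1. Yes

Yes


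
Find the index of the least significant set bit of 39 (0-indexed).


0b100111. Lowest set bit at position 0

0


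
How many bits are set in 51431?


0b1100100011100111 has 9 set bits

9


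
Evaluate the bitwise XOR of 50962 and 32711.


0b1100011100010010 ^ 0b111111111000111 = 0b1011100011010101 = 47317

47317


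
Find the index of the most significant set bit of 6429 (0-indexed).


0b1100100011101. Highest set bit at position 12

12


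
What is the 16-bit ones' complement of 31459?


31459 ^ 65535 = 34076

34076


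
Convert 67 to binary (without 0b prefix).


67 = 1000011 in binary

1000011


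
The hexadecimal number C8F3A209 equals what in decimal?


C8F3A209 hex = 3371409929 decimal

3371409929


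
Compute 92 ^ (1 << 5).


92 ^ (1 << 5) = 92 ^ 32 = 124

124


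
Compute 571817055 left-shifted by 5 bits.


0b100010000101010011110001011111 << 5 = 0b10001000010101001111000101111100000 = 18298145760

18298145760


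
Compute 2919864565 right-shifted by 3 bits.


0b10101110000010011001100011110101 >> 3 = 0b10101110000010011001100011110 = 364983070

364983070


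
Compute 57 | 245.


0b111001 | 0b11110101 = 0b11111101 = 253

253


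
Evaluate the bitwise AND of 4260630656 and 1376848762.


0b11111101111101000001000010000000 & 0b1010010000100010000101101111010 = 0b1010000000100000000000000000000 = 1343225856

1343225856


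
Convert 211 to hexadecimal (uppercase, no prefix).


211 = D3 hex

D3


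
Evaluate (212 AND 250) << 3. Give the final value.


Step 1: 212 & 250 = 208
Step 2: 208 << 3 = 1664

1664


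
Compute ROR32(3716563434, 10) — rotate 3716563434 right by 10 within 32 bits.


Rotate 0b11011101100001100100000111101010 right by 10 (32-bit) = 0b1111010101101110110000110010000 = 2058838416

2058838416


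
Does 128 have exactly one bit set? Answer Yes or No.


0b10000000. Only one bit set => Yes

Yes


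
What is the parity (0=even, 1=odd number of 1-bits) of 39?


0b100111 has 4 ones => parity 0

0


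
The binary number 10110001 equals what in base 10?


10110001 in decimal = 177

177


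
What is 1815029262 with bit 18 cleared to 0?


1815029262 & ~(1 << 18) = 1814767118

1814767118


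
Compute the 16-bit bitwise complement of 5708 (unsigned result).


~0b1011001001100 = 0b1110100110110011 = 59827 (16-bit unsigned)

59827


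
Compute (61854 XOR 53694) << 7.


Step 1: 61854 ^ 53694 = 8224
Step 2: 8224 << 7 = 1052672

1052672


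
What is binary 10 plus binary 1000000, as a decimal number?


10 + 1000000 = 1000010 = 66

66


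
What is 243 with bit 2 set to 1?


243 | (1 << 2) = 243 | 4 = 247

247


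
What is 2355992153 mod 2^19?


2355992153 & 524287 = 366169

366169


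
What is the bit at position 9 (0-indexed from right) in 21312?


0b101001101000000, position 9 = 1

1


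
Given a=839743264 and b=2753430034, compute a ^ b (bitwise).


839743264 ^ 2753430034 = 2517857586

2517857586


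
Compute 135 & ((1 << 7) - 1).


135 & 127 = 7

7


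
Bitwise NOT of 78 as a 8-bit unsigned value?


~0b1001110 = 0b10110001 = 177 (8-bit unsigned)

177


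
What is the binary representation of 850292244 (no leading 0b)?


850292244 = 110010101011100110111000010100 in binary

110010101011100110111000010100


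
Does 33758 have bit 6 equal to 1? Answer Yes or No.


0b1000001111011110, bit 6 = 1. Yes

Yes


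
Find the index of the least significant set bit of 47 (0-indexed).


0b101111. Lowest set bit at position 0

0


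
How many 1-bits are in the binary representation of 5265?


0b1010010010001 has 5 set bits

5


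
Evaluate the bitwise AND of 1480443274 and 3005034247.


0b1011000001111011100010110001010 & 0b10110011000111010010111100000111 = 0b10000000111010000010100000010 = 270337282

270337282


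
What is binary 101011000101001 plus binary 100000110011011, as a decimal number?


101011000101001 + 100000110011011 = 1001011111000100 = 38852

38852


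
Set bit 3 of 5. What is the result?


5 | (1 << 3) = 5 | 8 = 13

13


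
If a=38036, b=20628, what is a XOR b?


38036 ^ 20628 = 50176

50176


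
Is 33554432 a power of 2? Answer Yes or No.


0b10000000000000000000000000. Only one bit set => Yes

Yes


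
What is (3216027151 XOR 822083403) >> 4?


Step 1: 3216027151 ^ 822083403 = 2404340036
Step 2: 2404340036 >> 4 = 150271252

150271252


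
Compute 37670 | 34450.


0b1001001100100110 | 0b1000011010010010 = 0b1001011110110110 = 38838

38838


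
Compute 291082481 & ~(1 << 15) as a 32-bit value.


291082481 & ~(1 << 15) = 291049713

291049713


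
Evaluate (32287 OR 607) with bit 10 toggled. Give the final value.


Step 1: 32287 | 607 = 32351
Step 2: 32351 ^ (1 << 10) = 32351 ^ 1024 = 31327

31327


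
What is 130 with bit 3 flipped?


130 ^ (1 << 3) = 130 ^ 8 = 138

138


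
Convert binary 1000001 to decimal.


1000001 in decimal = 65

65


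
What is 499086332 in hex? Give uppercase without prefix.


499086332 = 1DBF73FC hex

1DBF73FC


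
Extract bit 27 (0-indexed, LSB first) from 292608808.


0b10001011100001101101100101000, position 27 = 0

0


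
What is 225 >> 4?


0b11100001 >> 4 = 0b1110 = 14

14


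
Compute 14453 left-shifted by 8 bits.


0b11100001110101 << 8 = 0b1110000111010100000000 = 3699968

3699968


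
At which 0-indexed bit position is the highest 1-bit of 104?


0b1101000. Highest set bit at position 6

6


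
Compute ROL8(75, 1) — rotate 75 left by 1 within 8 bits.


Rotate 0b1001011 left by 1 (8-bit) = 0b10010110 = 150

150


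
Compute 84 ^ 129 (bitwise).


0b1010100 ^ 0b10000001 = 0b11010101 = 213

213


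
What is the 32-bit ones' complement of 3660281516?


3660281516 ^ 4294967295 = 634685779

634685779


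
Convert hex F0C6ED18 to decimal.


F0C6ED18 hex = 4039568664 decimal

4039568664


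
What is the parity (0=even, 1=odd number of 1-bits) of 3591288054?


0b11010110000011101011010011110110 has 18 ones => parity 0

0


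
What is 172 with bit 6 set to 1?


172 | (1 << 6) = 172 | 64 = 236

236


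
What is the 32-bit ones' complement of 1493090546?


1493090546 ^ 4294967295 = 2801876749

2801876749


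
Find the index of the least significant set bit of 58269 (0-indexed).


0b1110001110011101. Lowest set bit at position 0

0


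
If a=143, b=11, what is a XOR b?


143 ^ 11 = 132

132


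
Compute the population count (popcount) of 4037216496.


0b11110000101000110000100011110000 has 13 set bits

13


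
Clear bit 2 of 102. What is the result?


102 & ~(1 << 2) = 98

98


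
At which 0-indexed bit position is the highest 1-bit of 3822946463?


0b11100011110111011000100010011111. Highest set bit at position 31

31


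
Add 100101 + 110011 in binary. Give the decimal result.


100101 + 110011 = 1011000 = 88

88


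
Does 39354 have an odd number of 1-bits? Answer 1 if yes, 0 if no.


0b1001100110111010 has 9 ones => parity 1

1


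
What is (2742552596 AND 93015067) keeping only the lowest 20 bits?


Step 1: 2742552596 & 93015067 = 17303568
Step 2: 17303568 & 1048575 = 526352

526352


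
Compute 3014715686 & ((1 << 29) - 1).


3014715686 & 536870911 = 330361126

330361126


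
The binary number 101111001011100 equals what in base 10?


101111001011100 in decimal = 24156

24156


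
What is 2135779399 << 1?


0b1111111010011010110100001000111 << 1 = 0b11111110100110101101000010001110 = 4271558798

4271558798


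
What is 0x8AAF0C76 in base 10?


8AAF0C76 hex = 2326727798 decimal

2326727798


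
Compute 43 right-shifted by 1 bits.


0b101011 >> 1 = 0b10101 = 21

21


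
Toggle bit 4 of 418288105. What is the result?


418288105 ^ (1 << 4) = 418288105 ^ 16 = 418288121

418288121


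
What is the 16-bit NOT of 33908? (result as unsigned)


~0b1000010001110100 = 0b111101110001011 = 31627 (16-bit unsigned)

31627


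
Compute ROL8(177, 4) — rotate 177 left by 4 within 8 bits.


Rotate 0b10110001 left by 4 (8-bit) = 0b11011 = 27

27


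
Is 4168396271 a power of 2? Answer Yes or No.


0b11111000011101001010110111101111. Multiple bits set => No

No


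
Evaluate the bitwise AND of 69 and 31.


0b1000101 & 0b11111 = 0b101 = 5

5


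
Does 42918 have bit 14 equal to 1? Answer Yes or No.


0b1010011110100110, bit 14 = 0. No

No


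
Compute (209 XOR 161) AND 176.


Step 1: 209 ^ 161 = 112
Step 2: 112 & 176 = 48

48


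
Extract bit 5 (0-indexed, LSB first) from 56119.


0b1101101100110111, position 5 = 1

1


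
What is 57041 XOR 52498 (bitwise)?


0b1101111011010001 ^ 0b1100110100010010 = 0b1001111000011 = 5059

5059


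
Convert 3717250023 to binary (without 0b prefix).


3717250023 = 11011101100100001011101111100111 in binary

11011101100100001011101111100111


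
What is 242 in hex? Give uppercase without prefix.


242 = F2 hex

F2


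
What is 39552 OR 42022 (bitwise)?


0b1001101010000000 | 0b1010010000100110 = 0b1011111010100110 = 48806

48806


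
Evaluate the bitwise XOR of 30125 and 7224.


0b111010110101101 ^ 0b1110000111000 = 0b110100110010101 = 27029

27029


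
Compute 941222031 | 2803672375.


0b111000000110011110100010001111 | 0b10100111000111001010010100110111 = 0b10111111000111011110110110111111 = 3206409663

3206409663


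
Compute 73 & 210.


0b1001001 & 0b11010010 = 0b1000000 = 64

64


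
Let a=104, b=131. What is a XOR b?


104 ^ 131 = 235

235


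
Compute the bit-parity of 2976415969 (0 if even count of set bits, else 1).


0b10110001011010001000000011100001 has 12 ones => parity 0

0


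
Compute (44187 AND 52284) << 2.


Step 1: 44187 & 52284 = 35864
Step 2: 35864 << 2 = 143456

143456


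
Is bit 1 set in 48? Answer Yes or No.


0b110000, bit 1 = 0. No

No


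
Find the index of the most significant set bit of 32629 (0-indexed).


0b111111101110101. Highest set bit at position 14

14


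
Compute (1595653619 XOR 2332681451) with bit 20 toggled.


Step 1: 1595653619 ^ 2332681451 = 3557972248
Step 2: 3557972248 ^ (1 << 20) = 3557972248 ^ 1048576 = 3556923672

3556923672


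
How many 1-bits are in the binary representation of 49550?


0b1100000110001110 has 7 set bits

7


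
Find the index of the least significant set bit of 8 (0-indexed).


0b1000. Lowest set bit at position 3

3


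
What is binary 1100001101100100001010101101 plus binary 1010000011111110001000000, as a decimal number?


1100001101100100001010101101 + 1010000011111110001000000 = 1101011110000011111011101101 = 225984237

225984237


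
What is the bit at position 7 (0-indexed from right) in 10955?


0b10101011001011, position 7 = 1

1


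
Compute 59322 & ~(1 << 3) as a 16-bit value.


59322 & ~(1 << 3) = 59314

59314


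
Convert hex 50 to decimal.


50 hex = 80 decimal

80


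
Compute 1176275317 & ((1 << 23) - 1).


1176275317 & 8388607 = 1870197

1870197


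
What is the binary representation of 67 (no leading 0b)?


67 = 1000011 in binary

1000011


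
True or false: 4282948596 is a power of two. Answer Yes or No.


0b11111111010010001001101111110100. Multiple bits set => No

No


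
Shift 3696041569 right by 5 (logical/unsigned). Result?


0b11011100010011010001111001100001 >> 5 = 0b110111000100110100011110011 = 115501299

115501299


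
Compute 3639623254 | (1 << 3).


3639623254 | (1 << 3) = 3639623254 | 8 = 3639623262

3639623262


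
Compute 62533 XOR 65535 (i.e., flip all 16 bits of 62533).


62533 ^ 65535 = 3002

3002


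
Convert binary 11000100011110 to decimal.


11000100011110 in decimal = 12574

12574


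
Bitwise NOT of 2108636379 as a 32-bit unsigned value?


~0b1111101101011110011110011011011 = 0b10000010010100001100001100100100 = 2186330916 (32-bit unsigned)

2186330916


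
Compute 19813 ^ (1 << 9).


19813 ^ (1 << 9) = 19813 ^ 512 = 20325

20325


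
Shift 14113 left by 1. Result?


0b11011100100001 << 1 = 0b110111001000010 = 28226

28226


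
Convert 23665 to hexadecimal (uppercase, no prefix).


23665 = 5C71 hex

5C71


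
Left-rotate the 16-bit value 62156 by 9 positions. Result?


Rotate 0b1111001011001100 left by 9 (16-bit) = 0b1001100111100101 = 39397

39397


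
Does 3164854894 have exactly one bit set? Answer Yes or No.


0b10111100101000111101101001101110. Multiple bits set => No

No


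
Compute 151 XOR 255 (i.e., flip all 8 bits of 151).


151 ^ 255 = 104

104


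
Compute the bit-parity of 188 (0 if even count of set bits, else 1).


0b10111100 has 5 ones => parity 1

1


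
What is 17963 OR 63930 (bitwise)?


0b100011000101011 | 0b1111100110111010 = 0b1111111110111011 = 65467

65467


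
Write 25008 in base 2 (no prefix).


25008 = 110000110110000 in binary

110000110110000


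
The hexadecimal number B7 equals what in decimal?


B7 hex = 183 decimal

183


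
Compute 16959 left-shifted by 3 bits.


0b100001000111111 << 3 = 0b100001000111111000 = 135672

135672


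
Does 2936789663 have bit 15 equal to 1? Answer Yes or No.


0b10101111000010111101101010011111, bit 15 = 1. Yes

Yes


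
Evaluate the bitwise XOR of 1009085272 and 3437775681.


0b111100001001010110101101011000 ^ 0b11001100111010000100101101000001 = 0b11110000110011010010000000011001 = 4039974937

4039974937


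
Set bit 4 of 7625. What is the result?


7625 | (1 << 4) = 7625 | 16 = 7641

7641


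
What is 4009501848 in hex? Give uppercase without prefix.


4009501848 = EEFC2498 hex

EEFC2498


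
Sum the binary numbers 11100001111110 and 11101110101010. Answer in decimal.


11100001111110 + 11101110101010 = 111010000101000 = 29736

29736


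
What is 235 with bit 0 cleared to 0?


235 & ~(1 << 0) = 234

234


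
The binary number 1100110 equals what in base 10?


1100110 in decimal = 102

102


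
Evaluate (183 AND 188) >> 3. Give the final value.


Step 1: 183 & 188 = 180
Step 2: 180 >> 3 = 22

22


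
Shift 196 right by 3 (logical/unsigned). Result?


0b11000100 >> 3 = 0b11000 = 24

24


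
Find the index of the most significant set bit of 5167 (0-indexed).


0b1010000101111. Highest set bit at position 12

12


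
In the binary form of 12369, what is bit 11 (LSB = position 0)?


0b11000001010001, position 11 = 0

0


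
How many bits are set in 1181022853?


0b1000110011001001111101010000101 has 15 set bits

15


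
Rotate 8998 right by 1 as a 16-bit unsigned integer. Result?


Rotate 0b10001100100110 right by 1 (16-bit) = 0b1000110010011 = 4499

4499


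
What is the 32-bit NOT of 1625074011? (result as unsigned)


~0b1100000110111001010100101011011 = 0b10011111001000110101011010100100 = 2669893284 (32-bit unsigned)

2669893284


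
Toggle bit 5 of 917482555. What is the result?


917482555 ^ (1 << 5) = 917482555 ^ 32 = 917482523

917482523


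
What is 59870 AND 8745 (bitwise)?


0b1110100111011110 & 0b10001000101001 = 0b10000000001000 = 8200

8200


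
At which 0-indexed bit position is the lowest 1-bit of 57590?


0b1110000011110110. Lowest set bit at position 1

1


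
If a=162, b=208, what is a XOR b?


162 ^ 208 = 114

114


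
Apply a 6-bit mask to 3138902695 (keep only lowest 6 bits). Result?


3138902695 & 63 = 39

39


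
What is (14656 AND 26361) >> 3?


Step 1: 14656 & 26361 = 8256
Step 2: 8256 >> 3 = 1032

1032


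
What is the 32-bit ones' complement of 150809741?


150809741 ^ 4294967295 = 4144157554

4144157554


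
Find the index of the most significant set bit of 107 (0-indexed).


0b1101011. Highest set bit at position 6

6


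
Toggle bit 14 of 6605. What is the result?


6605 ^ (1 << 14) = 6605 ^ 16384 = 22989

22989


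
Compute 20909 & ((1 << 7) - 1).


20909 & 127 = 45

45


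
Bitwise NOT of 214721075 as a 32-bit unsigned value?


~0b1100110011000110001000110011 = 0b11110011001100111001110111001100 = 4080246220 (32-bit unsigned)

4080246220


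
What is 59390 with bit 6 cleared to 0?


59390 & ~(1 << 6) = 59326

59326


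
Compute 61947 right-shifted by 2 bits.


0b1111000111111011 >> 2 = 0b11110001111110 = 15486

15486


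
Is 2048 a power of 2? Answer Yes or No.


0b100000000000. Only one bit set => Yes

Yes


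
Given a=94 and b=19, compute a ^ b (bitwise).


94 ^ 19 = 77

77


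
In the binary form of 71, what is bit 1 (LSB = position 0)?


0b1000111, position 1 = 1

1


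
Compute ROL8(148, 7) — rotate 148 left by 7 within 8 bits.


Rotate 0b10010100 left by 7 (8-bit) = 0b1001010 = 74

74


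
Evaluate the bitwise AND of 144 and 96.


0b10010000 & 0b1100000 = 0b0 = 0

0


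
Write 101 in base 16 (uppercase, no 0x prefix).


101 = 65 hex

65


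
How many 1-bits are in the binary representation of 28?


0b11100 has 3 set bits

3


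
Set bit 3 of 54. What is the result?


54 | (1 << 3) = 54 | 8 = 62

62


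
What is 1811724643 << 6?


0b1101011111111001011100101100011 << 6 = 0b1101011111111001011100101100011000000 = 115950377152

115950377152


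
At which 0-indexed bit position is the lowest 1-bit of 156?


0b10011100. Lowest set bit at position 2

2


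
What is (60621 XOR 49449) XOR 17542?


Step 1: 60621 ^ 49449 = 11748
Step 2: 11748 ^ 17542 = 26978

26978


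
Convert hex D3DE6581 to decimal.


D3DE6581 hex = 3554567553 decimal

3554567553


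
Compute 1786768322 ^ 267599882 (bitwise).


0b1101010011111111110101111000010 ^ 0b1111111100110100000000001010 = 0b1100101100011001010101111001000 = 1703717832

1703717832


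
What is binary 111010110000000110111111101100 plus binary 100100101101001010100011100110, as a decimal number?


111010110000000110111111101100 + 100100101101001010100011100110 = 1011111011101010001100011010010 = 1601509586

1601509586


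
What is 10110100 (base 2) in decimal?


10110100 in decimal = 180

180


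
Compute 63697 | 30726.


0b1111100011010001 | 0b111100000000110 = 0b1111100011010111 = 63703

63703


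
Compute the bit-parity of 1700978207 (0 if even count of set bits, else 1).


0b1100101011000101101111000011111 has 18 ones => parity 0

0


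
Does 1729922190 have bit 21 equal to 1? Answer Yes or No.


0b1100111000111001000010010001110, bit 21 = 0. No

No


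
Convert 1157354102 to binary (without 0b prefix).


1157354102 = 1000100111110111101001001110110 in binary

1000100111110111101001001110110


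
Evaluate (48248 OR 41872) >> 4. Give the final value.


Step 1: 48248 | 41872 = 49144
Step 2: 49144 >> 4 = 3071

3071


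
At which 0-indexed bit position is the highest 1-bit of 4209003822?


0b11111010111000000100110100101110. Highest set bit at position 31

31


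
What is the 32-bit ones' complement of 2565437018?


2565437018 ^ 4294967295 = 1729530277

1729530277


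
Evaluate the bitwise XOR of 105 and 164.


0b1101001 ^ 0b10100100 = 0b11001101 = 205

205


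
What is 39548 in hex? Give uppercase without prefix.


39548 = 9A7C hex

9A7C


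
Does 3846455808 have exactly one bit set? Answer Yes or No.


0b11100101010001000100001000000000. Multiple bits set => No

No


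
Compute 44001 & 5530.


0b1010101111100001 & 0b1010110011010 = 0b110000000 = 384

384


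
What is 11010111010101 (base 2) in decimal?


11010111010101 in decimal = 13781

13781


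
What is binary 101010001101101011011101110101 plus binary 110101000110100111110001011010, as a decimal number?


101010001101101011011101110101 + 110101000110100111110001011010 = 1011111010100010011001111001111 = 1599157199

1599157199


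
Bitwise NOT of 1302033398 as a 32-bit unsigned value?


~0b1001101100110110111001111110110 = 0b10110010011001001000110000001001 = 2992933897 (32-bit unsigned)

2992933897


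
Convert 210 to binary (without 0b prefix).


210 = 11010010 in binary

11010010


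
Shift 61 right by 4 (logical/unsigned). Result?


0b111101 >> 4 = 0b11 = 3

3


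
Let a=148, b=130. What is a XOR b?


148 ^ 130 = 22

22


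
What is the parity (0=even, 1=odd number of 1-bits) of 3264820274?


0b11000010100110010011010000110010 has 13 ones => parity 1

1


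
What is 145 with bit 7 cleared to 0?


145 & ~(1 << 7) = 17

17


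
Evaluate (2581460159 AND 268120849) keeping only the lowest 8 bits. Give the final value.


Step 1: 2581460159 & 268120849 = 165228561
Step 2: 165228561 & 255 = 17

17


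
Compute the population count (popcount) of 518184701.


0b11110111000101101111011111101 has 21 set bits

21


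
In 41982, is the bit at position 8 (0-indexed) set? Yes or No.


0b1010001111111110, bit 8 = 1. Yes

Yes


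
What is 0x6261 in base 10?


6261 hex = 25185 decimal

25185


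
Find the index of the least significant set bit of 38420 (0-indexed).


0b1001011000010100. Lowest set bit at position 2

2


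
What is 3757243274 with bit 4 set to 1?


3757243274 | (1 << 4) = 3757243274 | 16 = 3757243290

3757243290


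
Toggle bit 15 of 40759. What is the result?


40759 ^ (1 << 15) = 40759 ^ 32768 = 7991

7991


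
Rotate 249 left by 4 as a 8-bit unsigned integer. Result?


Rotate 0b11111001 left by 4 (8-bit) = 0b10011111 = 159

159


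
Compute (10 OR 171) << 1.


Step 1: 10 | 171 = 171
Step 2: 171 << 1 = 342

342


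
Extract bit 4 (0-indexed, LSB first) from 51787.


0b1100101001001011, position 4 = 0

0


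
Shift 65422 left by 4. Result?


0b1111111110001110 << 4 = 0b11111111100011100000 = 1046752

1046752


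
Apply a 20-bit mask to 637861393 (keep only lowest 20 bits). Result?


637861393 & 1048575 = 327185

327185


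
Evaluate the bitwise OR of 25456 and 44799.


0b110001101110000 | 0b1010111011111111 = 0b1110111111111111 = 61439

61439


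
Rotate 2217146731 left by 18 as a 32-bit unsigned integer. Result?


Rotate 0b10000100001001101111100101101011 left by 18 (32-bit) = 0b11100101101011100001000010011011 = 3853389979

3853389979


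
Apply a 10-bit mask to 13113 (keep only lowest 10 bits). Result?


13113 & 1023 = 825

825


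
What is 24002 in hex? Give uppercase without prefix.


24002 = 5DC2 hex

5DC2


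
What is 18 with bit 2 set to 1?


18 | (1 << 2) = 18 | 4 = 22

22


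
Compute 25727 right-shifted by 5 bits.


0b110010001111111 >> 5 = 0b1100100011 = 803

803


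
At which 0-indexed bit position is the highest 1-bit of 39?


0b100111. Highest set bit at position 5

5


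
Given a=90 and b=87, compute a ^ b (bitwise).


90 ^ 87 = 13

13


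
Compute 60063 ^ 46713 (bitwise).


0b1110101010011111 ^ 0b1011011001111001 = 0b101110011100110 = 23782

23782


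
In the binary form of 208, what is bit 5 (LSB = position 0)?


0b11010000, position 5 = 0

0


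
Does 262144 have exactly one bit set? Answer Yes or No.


0b1000000000000000000. Only one bit set => Yes

Yes


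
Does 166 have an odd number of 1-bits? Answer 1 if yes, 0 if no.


0b10100110 has 4 ones => parity 0

0


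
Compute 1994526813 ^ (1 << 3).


1994526813 ^ (1 << 3) = 1994526813 ^ 8 = 1994526805

1994526805


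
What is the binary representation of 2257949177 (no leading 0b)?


2257949177 = 10000110100101011001000111111001 in binary

10000110100101011001000111111001


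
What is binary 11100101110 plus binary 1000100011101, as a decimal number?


11100101110 + 1000100011101 = 1100001001011 = 6219

6219


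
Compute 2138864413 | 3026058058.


0b1111111011111000111101100011101 | 0b10110100010111011111101101001010 = 0b11111111011111011111101101011111 = 4286446431

4286446431


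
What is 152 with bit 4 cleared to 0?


152 & ~(1 << 4) = 136

136


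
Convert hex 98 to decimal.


98 hex = 152 decimal

152


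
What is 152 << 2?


0b10011000 << 2 = 0b1001100000 = 608

608


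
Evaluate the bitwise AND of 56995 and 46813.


0b1101111010100011 & 0b1011011011011101 = 0b1001011010000001 = 38529

38529


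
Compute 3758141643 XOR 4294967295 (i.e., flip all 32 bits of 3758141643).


3758141643 ^ 4294967295 = 536825652

536825652


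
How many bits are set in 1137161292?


0b1000011110001111011010001001100 has 15 set bits

15


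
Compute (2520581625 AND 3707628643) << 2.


Step 1: 2520581625 & 3707628643 = 2487026785
Step 2: 2487026785 << 2 = 9948107140

9948107140


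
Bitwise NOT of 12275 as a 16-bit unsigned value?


~0b10111111110011 = 0b1101000000001100 = 53260 (16-bit unsigned)

53260


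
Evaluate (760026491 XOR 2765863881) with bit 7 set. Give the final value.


Step 1: 760026491 ^ 2765863881 = 2308353714
Step 2: 2308353714 | (1 << 7) = 2308353714 | 128 = 2308353714

2308353714


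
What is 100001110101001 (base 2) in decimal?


100001110101001 in decimal = 17321

17321


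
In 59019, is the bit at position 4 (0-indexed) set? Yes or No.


0b1110011010001011, bit 4 = 0. No

No


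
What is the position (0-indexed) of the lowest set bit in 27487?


0b110101101011111. Lowest set bit at position 0

0


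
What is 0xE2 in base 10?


E2 hex = 226 decimal

226


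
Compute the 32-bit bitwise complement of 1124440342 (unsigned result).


~0b1000011000001011001100100010110 = 0b10111100111110100110011011101001 = 3170526953 (32-bit unsigned)

3170526953


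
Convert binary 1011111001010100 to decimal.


1011111001010100 in decimal = 48724

48724


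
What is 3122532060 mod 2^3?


3122532060 & 7 = 4

4


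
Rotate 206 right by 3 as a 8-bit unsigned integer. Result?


Rotate 0b11001110 right by 3 (8-bit) = 0b11011001 = 217

217


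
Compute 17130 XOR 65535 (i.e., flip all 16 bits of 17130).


17130 ^ 65535 = 48405

48405


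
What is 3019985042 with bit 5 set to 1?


3019985042 | (1 << 5) = 3019985042 | 32 = 3019985074

3019985074


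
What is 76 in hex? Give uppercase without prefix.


76 = 4C hex

4C


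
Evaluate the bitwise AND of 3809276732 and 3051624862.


0b11100011000011001111001100111100 & 0b10110101111001000001100110011110 = 0b10100001000001000001000100011100 = 2701398300

2701398300


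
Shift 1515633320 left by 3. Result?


0b1011010010101101011101010101000 << 3 = 0b1011010010101101011101010101000000 = 12125066560

12125066560


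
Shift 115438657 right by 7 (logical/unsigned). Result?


0b110111000010111010001000001 >> 7 = 0b11011100001011101000 = 901864

901864


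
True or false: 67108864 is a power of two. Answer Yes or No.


0b100000000000000000000000000. Only one bit set => Yes

Yes


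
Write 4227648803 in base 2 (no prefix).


4227648803 = 11111011111111001100110100100011 in binary

11111011111111001100110100100011


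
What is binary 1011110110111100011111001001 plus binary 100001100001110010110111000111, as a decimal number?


1011110110111100011111001001 + 100001100001110010110111000111 = 101101011000101111010110010000 = 761460112

761460112


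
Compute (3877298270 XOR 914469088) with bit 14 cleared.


Step 1: 3877298270 ^ 914469088 = 3516616894
Step 2: 3516616894 & ~(1 << 14) = 3516600510

3516600510


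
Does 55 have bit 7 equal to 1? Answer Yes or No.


0b110111, bit 7 = 0. No

No


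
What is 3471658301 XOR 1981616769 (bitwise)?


0b11001110111011010100110100111101 ^ 0b1110110000111010001001010000001 = 0b10111000111100000101111110111100 = 3102760892

3102760892


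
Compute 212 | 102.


0b11010100 | 0b1100110 = 0b11110110 = 246

246


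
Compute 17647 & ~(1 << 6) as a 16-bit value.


17647 & ~(1 << 6) = 17583

17583


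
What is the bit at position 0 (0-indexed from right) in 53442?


0b1101000011000010, position 0 = 0

0


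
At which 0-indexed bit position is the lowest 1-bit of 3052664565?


0b10110101111100111111011011110101. Lowest set bit at position 0

0


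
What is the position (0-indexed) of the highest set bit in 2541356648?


0b10010111011110100000011001101000. Highest set bit at position 31

31


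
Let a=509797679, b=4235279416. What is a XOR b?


509797679 ^ 4235279416 = 3792951575

3792951575


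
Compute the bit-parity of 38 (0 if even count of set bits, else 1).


0b100110 has 3 ones => parity 1

1


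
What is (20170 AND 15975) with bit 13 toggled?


Step 1: 20170 & 15975 = 3650
Step 2: 3650 ^ (1 << 13) = 3650 ^ 8192 = 11842

11842


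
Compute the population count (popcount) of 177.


0b10110001 has 4 set bits

4


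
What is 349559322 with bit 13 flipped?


349559322 ^ (1 << 13) = 349559322 ^ 8192 = 349567514

349567514


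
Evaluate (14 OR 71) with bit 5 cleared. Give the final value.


Step 1: 14 | 71 = 79
Step 2: 79 & ~(1 << 5) = 79

79


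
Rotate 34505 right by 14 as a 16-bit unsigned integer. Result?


Rotate 0b1000011011001001 right by 14 (16-bit) = 0b1101100100110 = 6950

6950


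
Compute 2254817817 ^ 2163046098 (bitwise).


0b10000110011001011100101000011001 ^ 0b10000000111011010111011011010010 = 0b110100010001011110011001011 = 109624523

109624523


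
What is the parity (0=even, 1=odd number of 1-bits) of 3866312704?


0b11100110011100110100000000000000 has 11 ones => parity 1

1


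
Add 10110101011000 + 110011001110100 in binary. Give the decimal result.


10110101011000 + 110011001110100 = 1001001111001100 = 37836

37836


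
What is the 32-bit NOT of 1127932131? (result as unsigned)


~0b1000011001110101110000011100011 = 0b10111100110001010001111100011100 = 3167035164 (32-bit unsigned)

3167035164


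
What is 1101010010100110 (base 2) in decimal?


1101010010100110 in decimal = 54438

54438


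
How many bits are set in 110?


0b1101110 has 5 set bits

5


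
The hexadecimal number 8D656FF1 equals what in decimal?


8D656FF1 hex = 2372235249 decimal

2372235249
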